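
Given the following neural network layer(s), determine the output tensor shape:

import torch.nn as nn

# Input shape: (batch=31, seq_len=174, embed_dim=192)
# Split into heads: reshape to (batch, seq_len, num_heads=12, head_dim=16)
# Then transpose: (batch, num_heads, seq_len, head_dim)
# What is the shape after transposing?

Input shape: (31, 174, 192)
  -> after reshape: (31, 174, 12, 16)
Output shape: (31, 12, 174, 16)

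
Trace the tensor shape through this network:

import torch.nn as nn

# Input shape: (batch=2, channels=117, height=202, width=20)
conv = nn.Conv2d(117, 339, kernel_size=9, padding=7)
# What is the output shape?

Input shape: (2, 117, 202, 20)
Output shape: (2, 339, 208, 26)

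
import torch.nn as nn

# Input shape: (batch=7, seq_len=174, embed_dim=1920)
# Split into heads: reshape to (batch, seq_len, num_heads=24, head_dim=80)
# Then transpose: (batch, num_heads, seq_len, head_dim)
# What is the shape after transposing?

Input shape: (7, 174, 1920)
  -> after reshape: (7, 174, 24, 80)
Output shape: (7, 24, 174, 80)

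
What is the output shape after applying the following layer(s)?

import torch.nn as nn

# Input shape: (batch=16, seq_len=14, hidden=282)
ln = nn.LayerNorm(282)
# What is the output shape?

Input shape: (16, 14, 282)
Output shape: (16, 14, 282)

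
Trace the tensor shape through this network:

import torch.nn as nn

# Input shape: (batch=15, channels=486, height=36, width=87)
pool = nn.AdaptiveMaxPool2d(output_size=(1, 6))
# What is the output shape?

Input shape: (15, 486, 36, 87)
Output shape: (15, 486, 1, 6)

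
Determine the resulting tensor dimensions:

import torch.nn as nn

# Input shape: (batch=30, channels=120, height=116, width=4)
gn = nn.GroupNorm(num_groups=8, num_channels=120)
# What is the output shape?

Input shape: (30, 120, 116, 4)
Output shape: (30, 120, 116, 4)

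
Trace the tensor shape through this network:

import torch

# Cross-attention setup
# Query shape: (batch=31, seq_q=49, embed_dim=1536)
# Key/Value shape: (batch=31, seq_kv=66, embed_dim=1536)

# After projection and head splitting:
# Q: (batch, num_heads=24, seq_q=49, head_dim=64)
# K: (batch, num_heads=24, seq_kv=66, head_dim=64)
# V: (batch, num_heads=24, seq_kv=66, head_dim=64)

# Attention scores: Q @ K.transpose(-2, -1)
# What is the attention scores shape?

Input shape: (31, 49, 1536)
Output shape: (31, 24, 49, 66)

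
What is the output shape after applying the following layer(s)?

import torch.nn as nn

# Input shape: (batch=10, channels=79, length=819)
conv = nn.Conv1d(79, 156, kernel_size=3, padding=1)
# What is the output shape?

Input shape: (10, 79, 819)
Output shape: (10, 156, 819)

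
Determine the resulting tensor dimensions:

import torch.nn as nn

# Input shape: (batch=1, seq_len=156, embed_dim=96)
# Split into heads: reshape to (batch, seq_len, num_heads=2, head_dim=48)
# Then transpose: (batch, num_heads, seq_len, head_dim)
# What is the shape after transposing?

Input shape: (1, 156, 96)
  -> after reshape: (1, 156, 2, 48)
Output shape: (1, 2, 156, 48)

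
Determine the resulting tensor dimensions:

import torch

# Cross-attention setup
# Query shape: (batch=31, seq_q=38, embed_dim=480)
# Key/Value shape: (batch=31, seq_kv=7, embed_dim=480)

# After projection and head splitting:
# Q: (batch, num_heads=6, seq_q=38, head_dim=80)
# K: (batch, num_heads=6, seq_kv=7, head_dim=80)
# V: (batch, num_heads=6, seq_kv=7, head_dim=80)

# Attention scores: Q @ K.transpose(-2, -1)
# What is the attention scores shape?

Input shape: (31, 38, 480)
Output shape: (31, 6, 38, 7)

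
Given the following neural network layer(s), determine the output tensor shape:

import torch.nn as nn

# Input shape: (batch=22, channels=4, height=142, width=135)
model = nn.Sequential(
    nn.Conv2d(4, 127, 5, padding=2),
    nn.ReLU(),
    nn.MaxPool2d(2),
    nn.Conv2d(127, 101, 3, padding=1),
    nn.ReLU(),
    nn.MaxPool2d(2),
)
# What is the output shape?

Input shape: (22, 4, 142, 135)
  -> after first Conv2d: (22, 127, 142, 135)
  -> after first MaxPool2d: (22, 127, 71, 67)
  -> after second Conv2d: (22, 101, 71, 67)
Output shape: (22, 101, 35, 33)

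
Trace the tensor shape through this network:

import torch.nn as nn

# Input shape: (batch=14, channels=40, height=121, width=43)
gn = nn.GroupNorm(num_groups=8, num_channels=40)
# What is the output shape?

Input shape: (14, 40, 121, 43)
Output shape: (14, 40, 121, 43)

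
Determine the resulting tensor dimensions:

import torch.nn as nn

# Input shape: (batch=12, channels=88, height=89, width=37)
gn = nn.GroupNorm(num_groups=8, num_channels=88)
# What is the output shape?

Input shape: (12, 88, 89, 37)
Output shape: (12, 88, 89, 37)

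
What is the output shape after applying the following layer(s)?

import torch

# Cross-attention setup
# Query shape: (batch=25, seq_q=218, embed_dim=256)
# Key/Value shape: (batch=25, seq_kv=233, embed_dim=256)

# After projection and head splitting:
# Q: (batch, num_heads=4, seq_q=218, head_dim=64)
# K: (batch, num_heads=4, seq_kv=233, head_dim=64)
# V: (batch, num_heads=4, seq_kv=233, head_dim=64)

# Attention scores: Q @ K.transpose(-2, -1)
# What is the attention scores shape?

Input shape: (25, 218, 256)
Output shape: (25, 4, 218, 233)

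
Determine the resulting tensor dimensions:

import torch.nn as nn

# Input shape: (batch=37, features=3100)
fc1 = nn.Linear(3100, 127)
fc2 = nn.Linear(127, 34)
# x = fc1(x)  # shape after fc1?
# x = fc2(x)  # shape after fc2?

Input shape: (37, 3100)
  -> after fc1: (37, 127)
Output shape: (37, 34)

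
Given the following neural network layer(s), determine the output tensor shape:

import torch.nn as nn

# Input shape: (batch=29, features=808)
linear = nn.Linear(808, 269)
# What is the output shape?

Input shape: (29, 808)
Output shape: (29, 269)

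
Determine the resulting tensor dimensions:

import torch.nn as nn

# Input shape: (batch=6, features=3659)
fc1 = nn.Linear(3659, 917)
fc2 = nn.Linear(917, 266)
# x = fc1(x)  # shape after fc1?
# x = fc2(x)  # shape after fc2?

Input shape: (6, 3659)
  -> after fc1: (6, 917)
Output shape: (6, 266)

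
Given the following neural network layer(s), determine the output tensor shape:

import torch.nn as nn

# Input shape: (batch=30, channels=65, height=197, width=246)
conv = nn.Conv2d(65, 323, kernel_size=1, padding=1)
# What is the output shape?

Input shape: (30, 65, 197, 246)
Output shape: (30, 323, 199, 248)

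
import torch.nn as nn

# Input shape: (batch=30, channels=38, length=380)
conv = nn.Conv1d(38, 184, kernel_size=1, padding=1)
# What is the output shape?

Input shape: (30, 38, 380)
Output shape: (30, 184, 382)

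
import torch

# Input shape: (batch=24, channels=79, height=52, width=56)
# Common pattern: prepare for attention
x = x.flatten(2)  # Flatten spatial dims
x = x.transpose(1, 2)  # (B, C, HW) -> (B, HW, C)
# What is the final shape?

Input shape: (24, 79, 52, 56)
  -> after flatten(2): (24, 79, 2912)
Output shape: (24, 2912, 79)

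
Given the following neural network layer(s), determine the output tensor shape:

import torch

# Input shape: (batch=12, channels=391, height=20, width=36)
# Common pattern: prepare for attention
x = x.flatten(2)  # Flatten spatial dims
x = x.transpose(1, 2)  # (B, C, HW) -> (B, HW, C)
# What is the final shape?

Input shape: (12, 391, 20, 36)
  -> after flatten(2): (12, 391, 720)
Output shape: (12, 720, 391)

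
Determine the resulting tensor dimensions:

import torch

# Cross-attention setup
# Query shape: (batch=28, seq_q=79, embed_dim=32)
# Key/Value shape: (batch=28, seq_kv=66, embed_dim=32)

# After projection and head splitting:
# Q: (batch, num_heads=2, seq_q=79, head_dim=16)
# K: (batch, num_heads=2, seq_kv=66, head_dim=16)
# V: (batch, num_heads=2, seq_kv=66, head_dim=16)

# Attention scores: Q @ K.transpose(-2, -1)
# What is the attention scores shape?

Input shape: (28, 79, 32)
Output shape: (28, 2, 79, 66)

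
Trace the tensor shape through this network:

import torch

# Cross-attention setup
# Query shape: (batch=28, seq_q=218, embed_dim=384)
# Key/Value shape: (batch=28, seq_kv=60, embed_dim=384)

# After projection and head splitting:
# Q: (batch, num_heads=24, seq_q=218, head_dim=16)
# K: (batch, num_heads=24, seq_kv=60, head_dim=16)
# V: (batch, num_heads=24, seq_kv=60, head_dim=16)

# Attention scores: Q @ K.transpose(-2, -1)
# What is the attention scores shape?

Input shape: (28, 218, 384)
Output shape: (28, 24, 218, 60)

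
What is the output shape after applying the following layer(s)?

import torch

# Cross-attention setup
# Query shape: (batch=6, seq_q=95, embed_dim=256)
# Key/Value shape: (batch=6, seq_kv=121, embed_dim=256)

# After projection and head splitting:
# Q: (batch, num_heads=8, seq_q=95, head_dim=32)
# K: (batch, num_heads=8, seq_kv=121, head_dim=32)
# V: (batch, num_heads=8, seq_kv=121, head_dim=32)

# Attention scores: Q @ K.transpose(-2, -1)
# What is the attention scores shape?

Input shape: (6, 95, 256)
Output shape: (6, 8, 95, 121)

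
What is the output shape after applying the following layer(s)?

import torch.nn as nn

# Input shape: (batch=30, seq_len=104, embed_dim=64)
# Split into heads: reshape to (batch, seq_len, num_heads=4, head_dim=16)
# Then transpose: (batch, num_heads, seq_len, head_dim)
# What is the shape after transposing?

Input shape: (30, 104, 64)
  -> after reshape: (30, 104, 4, 16)
Output shape: (30, 4, 104, 16)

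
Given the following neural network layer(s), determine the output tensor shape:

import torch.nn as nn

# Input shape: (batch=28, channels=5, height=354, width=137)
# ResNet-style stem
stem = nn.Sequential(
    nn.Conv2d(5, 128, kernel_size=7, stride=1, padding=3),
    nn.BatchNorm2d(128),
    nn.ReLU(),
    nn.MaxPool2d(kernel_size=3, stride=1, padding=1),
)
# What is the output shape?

Input shape: (28, 5, 354, 137)
  -> after Conv2d 7x7 stride=1: (28, 128, 354, 137)
Output shape: (28, 128, 354, 137)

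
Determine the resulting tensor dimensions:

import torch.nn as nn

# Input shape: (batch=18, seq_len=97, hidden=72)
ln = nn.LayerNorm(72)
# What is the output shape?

Input shape: (18, 97, 72)
Output shape: (18, 97, 72)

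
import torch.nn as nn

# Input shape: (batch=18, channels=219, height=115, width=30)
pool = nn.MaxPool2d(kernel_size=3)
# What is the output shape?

Input shape: (18, 219, 115, 30)
Output shape: (18, 219, 38, 10)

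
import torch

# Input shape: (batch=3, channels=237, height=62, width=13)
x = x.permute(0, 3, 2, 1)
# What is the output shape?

Input shape: (3, 237, 62, 13)
Output shape: (3, 13, 62, 237)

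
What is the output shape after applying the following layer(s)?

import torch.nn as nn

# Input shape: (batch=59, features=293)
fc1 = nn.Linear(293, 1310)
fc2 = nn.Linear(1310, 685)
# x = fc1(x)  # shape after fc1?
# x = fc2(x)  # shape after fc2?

Input shape: (59, 293)
  -> after fc1: (59, 1310)
Output shape: (59, 685)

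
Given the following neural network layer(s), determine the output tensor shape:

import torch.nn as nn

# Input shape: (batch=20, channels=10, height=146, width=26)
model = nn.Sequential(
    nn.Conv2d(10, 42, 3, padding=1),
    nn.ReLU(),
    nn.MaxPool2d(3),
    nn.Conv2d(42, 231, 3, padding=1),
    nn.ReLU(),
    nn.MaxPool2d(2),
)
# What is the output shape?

Input shape: (20, 10, 146, 26)
  -> after first Conv2d: (20, 42, 146, 26)
  -> after first MaxPool2d: (20, 42, 48, 8)
  -> after second Conv2d: (20, 231, 48, 8)
Output shape: (20, 231, 24, 4)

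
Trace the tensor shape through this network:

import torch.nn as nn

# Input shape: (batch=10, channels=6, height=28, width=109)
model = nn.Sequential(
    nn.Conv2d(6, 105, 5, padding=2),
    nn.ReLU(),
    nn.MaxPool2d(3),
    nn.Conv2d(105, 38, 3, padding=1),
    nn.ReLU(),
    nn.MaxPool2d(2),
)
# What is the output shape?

Input shape: (10, 6, 28, 109)
  -> after first Conv2d: (10, 105, 28, 109)
  -> after first MaxPool2d: (10, 105, 9, 36)
  -> after second Conv2d: (10, 38, 9, 36)
Output shape: (10, 38, 4, 18)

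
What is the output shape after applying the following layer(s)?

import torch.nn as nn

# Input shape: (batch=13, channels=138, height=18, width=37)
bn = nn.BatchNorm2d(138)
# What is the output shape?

Input shape: (13, 138, 18, 37)
Output shape: (13, 138, 18, 37)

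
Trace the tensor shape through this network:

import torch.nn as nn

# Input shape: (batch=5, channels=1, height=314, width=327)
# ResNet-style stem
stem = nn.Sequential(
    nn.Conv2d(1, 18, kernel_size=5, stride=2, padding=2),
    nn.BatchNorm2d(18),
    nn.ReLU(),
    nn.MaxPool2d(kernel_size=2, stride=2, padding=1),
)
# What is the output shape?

Input shape: (5, 1, 314, 327)
  -> after Conv2d 5x5 stride=2: (5, 18, 157, 164)
Output shape: (5, 18, 79, 83)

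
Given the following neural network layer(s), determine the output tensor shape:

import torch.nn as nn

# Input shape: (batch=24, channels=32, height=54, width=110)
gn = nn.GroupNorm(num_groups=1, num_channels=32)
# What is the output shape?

Input shape: (24, 32, 54, 110)
Output shape: (24, 32, 54, 110)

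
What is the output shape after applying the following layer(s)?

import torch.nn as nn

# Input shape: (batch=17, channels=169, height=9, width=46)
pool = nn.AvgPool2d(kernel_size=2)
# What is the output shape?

Input shape: (17, 169, 9, 46)
Output shape: (17, 169, 4, 23)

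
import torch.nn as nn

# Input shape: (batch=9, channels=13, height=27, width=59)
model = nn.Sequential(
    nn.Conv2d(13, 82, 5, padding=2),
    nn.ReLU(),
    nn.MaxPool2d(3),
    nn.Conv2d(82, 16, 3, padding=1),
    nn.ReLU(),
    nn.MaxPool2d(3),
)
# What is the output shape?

Input shape: (9, 13, 27, 59)
  -> after first Conv2d: (9, 82, 27, 59)
  -> after first MaxPool2d: (9, 82, 9, 19)
  -> after second Conv2d: (9, 16, 9, 19)
Output shape: (9, 16, 3, 6)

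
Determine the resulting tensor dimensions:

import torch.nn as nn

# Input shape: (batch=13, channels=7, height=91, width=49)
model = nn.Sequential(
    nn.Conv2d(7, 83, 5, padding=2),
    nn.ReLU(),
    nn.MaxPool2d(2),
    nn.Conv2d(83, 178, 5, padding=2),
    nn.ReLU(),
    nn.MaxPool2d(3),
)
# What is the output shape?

Input shape: (13, 7, 91, 49)
  -> after first Conv2d: (13, 83, 91, 49)
  -> after first MaxPool2d: (13, 83, 45, 24)
  -> after second Conv2d: (13, 178, 45, 24)
Output shape: (13, 178, 15, 8)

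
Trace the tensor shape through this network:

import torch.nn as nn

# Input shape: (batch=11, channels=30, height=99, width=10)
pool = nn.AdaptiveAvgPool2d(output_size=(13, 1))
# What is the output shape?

Input shape: (11, 30, 99, 10)
Output shape: (11, 30, 13, 1)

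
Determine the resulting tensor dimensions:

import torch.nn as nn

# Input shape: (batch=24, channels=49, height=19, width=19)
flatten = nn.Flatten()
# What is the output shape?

Input shape: (24, 49, 19, 19)
Output shape: (24, 17689)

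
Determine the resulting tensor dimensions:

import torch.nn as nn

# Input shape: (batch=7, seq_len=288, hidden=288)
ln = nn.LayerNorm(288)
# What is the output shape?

Input shape: (7, 288, 288)
Output shape: (7, 288, 288)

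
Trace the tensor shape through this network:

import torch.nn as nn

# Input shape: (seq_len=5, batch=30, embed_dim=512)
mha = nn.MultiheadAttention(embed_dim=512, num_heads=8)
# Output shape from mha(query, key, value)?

Input shape: (5, 30, 512)
Output shape: (5, 30, 512)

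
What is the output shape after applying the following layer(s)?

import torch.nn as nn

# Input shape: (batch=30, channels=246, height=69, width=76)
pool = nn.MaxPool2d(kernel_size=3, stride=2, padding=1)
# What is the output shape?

Input shape: (30, 246, 69, 76)
Output shape: (30, 246, 35, 38)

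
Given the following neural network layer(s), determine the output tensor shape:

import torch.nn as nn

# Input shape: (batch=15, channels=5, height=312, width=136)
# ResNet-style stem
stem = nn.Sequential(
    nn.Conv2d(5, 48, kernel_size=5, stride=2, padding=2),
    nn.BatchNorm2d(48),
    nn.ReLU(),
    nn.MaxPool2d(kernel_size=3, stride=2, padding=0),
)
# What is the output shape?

Input shape: (15, 5, 312, 136)
  -> after Conv2d 5x5 stride=2: (15, 48, 156, 68)
Output shape: (15, 48, 77, 33)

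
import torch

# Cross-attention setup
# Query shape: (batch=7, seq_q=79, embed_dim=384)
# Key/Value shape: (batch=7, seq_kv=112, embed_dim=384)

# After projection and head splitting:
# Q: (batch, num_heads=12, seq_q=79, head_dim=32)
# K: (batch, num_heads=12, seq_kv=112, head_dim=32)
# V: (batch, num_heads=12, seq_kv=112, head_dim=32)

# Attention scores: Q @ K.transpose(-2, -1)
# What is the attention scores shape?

Input shape: (7, 79, 384)
Output shape: (7, 12, 79, 112)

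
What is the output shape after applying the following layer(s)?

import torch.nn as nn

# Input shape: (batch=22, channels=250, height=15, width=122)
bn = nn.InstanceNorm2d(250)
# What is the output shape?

Input shape: (22, 250, 15, 122)
Output shape: (22, 250, 15, 122)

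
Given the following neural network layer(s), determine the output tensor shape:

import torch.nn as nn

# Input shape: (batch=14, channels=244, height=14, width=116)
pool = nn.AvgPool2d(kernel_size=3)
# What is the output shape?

Input shape: (14, 244, 14, 116)
Output shape: (14, 244, 4, 38)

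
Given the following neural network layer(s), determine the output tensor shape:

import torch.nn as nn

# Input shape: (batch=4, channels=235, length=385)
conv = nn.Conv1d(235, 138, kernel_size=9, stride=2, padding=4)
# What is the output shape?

Input shape: (4, 235, 385)
Output shape: (4, 138, 193)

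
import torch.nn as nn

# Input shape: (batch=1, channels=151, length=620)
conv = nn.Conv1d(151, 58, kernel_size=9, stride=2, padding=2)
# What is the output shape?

Input shape: (1, 151, 620)
Output shape: (1, 58, 308)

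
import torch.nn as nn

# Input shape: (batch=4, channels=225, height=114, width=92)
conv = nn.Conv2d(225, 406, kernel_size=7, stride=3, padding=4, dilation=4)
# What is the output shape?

Input shape: (4, 225, 114, 92)
Output shape: (4, 406, 33, 26)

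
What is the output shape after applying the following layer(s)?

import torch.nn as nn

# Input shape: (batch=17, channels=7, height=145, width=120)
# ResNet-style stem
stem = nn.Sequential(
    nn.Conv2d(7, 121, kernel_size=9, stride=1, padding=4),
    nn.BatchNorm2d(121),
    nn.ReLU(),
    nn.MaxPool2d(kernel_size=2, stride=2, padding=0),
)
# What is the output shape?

Input shape: (17, 7, 145, 120)
  -> after Conv2d 9x9 stride=1: (17, 121, 145, 120)
Output shape: (17, 121, 72, 60)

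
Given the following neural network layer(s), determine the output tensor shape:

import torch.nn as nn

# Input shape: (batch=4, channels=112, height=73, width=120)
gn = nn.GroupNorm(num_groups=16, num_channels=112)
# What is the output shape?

Input shape: (4, 112, 73, 120)
Output shape: (4, 112, 73, 120)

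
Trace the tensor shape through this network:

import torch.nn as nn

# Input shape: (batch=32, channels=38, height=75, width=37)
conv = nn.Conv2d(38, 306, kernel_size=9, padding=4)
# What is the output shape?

Input shape: (32, 38, 75, 37)
Output shape: (32, 306, 75, 37)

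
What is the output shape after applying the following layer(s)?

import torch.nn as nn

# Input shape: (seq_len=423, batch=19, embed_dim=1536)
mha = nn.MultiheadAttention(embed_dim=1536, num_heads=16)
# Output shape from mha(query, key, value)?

Input shape: (423, 19, 1536)
Output shape: (423, 19, 1536)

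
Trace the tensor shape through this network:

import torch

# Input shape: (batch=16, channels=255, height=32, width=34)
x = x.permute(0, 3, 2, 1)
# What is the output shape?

Input shape: (16, 255, 32, 34)
Output shape: (16, 34, 32, 255)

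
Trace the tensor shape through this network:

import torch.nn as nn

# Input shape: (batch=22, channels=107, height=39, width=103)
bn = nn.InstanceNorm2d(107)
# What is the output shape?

Input shape: (22, 107, 39, 103)
Output shape: (22, 107, 39, 103)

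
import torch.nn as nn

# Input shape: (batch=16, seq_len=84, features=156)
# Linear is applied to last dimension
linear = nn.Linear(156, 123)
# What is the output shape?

Input shape: (16, 84, 156)
Output shape: (16, 84, 123)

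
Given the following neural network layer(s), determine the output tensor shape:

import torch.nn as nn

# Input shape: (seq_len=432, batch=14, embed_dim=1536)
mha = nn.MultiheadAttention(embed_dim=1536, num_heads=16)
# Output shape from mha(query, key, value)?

Input shape: (432, 14, 1536)
Output shape: (432, 14, 1536)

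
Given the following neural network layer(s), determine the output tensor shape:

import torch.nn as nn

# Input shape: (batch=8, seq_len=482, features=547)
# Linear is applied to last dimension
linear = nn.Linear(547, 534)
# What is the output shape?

Input shape: (8, 482, 547)
Output shape: (8, 482, 534)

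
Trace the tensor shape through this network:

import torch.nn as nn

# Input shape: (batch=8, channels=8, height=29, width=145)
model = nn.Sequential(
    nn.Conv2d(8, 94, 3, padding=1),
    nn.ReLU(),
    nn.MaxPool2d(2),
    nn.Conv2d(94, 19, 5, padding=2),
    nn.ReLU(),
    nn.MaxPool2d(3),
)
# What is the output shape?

Input shape: (8, 8, 29, 145)
  -> after first Conv2d: (8, 94, 29, 145)
  -> after first MaxPool2d: (8, 94, 14, 72)
  -> after second Conv2d: (8, 19, 14, 72)
Output shape: (8, 19, 4, 24)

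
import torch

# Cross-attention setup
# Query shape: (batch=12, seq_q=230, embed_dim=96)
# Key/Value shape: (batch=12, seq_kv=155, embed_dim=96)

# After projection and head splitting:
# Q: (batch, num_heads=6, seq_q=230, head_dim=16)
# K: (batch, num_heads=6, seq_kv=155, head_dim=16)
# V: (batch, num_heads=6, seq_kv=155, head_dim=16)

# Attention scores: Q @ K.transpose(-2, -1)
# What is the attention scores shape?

Input shape: (12, 230, 96)
Output shape: (12, 6, 230, 155)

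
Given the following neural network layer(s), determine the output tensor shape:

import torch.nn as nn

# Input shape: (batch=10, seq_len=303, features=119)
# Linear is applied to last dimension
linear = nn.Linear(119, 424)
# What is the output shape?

Input shape: (10, 303, 119)
Output shape: (10, 303, 424)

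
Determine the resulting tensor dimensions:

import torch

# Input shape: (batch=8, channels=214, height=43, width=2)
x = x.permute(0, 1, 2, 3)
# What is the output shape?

Input shape: (8, 214, 43, 2)
Output shape: (8, 214, 43, 2)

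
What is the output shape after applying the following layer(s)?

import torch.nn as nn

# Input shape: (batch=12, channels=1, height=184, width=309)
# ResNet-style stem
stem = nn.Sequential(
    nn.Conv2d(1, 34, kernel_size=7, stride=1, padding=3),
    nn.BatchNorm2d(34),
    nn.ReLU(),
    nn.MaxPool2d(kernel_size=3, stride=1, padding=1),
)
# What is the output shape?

Input shape: (12, 1, 184, 309)
  -> after Conv2d 7x7 stride=1: (12, 34, 184, 309)
Output shape: (12, 34, 184, 309)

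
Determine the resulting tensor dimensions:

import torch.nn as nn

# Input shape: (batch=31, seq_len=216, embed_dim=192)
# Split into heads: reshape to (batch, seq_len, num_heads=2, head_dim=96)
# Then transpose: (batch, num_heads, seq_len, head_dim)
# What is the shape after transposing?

Input shape: (31, 216, 192)
  -> after reshape: (31, 216, 2, 96)
Output shape: (31, 2, 216, 96)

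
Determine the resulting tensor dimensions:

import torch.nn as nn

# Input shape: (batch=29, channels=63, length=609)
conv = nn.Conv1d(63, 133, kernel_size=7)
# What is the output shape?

Input shape: (29, 63, 609)
Output shape: (29, 133, 603)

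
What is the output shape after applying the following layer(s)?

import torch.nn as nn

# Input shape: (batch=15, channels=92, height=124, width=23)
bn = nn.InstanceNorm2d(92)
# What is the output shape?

Input shape: (15, 92, 124, 23)
Output shape: (15, 92, 124, 23)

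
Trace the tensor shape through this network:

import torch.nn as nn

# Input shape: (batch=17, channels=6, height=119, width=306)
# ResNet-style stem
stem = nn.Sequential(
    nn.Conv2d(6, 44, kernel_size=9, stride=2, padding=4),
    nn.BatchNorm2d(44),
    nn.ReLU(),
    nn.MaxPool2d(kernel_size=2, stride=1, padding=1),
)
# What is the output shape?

Input shape: (17, 6, 119, 306)
  -> after Conv2d 9x9 stride=2: (17, 44, 60, 153)
Output shape: (17, 44, 61, 154)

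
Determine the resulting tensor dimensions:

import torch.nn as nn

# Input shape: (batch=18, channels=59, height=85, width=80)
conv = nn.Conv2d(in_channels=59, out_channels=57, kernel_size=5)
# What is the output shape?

Input shape: (18, 59, 85, 80)
Output shape: (18, 57, 81, 76)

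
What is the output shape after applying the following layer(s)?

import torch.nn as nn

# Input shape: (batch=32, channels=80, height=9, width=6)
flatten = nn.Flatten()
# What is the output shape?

Input shape: (32, 80, 9, 6)
Output shape: (32, 4320)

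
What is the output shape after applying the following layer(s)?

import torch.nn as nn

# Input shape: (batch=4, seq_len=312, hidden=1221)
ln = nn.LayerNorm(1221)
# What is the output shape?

Input shape: (4, 312, 1221)
Output shape: (4, 312, 1221)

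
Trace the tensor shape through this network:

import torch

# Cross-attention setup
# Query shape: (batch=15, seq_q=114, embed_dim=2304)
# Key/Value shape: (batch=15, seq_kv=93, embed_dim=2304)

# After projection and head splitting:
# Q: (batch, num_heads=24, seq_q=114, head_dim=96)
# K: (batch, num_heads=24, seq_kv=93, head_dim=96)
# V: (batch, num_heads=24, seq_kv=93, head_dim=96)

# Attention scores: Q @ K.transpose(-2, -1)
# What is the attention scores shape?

Input shape: (15, 114, 2304)
Output shape: (15, 24, 114, 93)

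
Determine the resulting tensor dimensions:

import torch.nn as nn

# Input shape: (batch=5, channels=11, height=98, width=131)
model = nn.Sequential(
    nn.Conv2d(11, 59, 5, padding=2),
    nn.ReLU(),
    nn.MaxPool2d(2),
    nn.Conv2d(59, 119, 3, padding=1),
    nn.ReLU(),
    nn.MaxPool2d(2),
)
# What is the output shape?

Input shape: (5, 11, 98, 131)
  -> after first Conv2d: (5, 59, 98, 131)
  -> after first MaxPool2d: (5, 59, 49, 65)
  -> after second Conv2d: (5, 119, 49, 65)
Output shape: (5, 119, 24, 32)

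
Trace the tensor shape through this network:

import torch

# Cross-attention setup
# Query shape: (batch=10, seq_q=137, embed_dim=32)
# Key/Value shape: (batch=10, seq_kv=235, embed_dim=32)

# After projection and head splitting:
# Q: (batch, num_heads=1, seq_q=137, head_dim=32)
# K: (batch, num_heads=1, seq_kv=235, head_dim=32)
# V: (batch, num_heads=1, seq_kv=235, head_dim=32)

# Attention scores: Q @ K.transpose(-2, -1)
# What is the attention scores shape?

Input shape: (10, 137, 32)
Output shape: (10, 1, 137, 235)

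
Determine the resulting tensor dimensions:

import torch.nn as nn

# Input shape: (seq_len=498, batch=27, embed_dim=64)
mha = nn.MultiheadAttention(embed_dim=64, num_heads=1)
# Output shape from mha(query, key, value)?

Input shape: (498, 27, 64)
Output shape: (498, 27, 64)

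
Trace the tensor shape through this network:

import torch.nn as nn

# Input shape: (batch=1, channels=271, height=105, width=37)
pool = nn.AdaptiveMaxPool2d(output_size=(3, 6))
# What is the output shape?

Input shape: (1, 271, 105, 37)
Output shape: (1, 271, 3, 6)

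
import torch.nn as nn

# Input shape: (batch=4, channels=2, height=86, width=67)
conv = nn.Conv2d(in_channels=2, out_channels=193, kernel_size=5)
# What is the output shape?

Input shape: (4, 2, 86, 67)
Output shape: (4, 193, 82, 63)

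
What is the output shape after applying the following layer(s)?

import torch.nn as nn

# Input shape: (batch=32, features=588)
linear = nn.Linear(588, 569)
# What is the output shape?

Input shape: (32, 588)
Output shape: (32, 569)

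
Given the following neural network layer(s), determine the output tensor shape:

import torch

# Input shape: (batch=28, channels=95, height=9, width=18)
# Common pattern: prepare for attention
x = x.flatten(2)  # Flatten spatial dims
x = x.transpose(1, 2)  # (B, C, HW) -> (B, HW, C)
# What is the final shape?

Input shape: (28, 95, 9, 18)
  -> after flatten(2): (28, 95, 162)
Output shape: (28, 162, 95)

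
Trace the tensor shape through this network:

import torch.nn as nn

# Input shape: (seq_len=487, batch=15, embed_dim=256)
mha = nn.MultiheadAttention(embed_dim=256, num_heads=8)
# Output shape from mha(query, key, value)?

Input shape: (487, 15, 256)
Output shape: (487, 15, 256)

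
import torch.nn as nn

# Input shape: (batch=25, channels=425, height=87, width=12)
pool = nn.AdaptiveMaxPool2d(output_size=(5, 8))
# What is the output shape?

Input shape: (25, 425, 87, 12)
Output shape: (25, 425, 5, 8)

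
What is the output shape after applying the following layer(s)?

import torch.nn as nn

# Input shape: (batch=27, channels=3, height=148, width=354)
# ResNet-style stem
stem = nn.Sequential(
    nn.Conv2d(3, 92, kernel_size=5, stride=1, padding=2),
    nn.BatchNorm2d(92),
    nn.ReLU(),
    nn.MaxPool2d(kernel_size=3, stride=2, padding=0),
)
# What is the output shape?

Input shape: (27, 3, 148, 354)
  -> after Conv2d 5x5 stride=1: (27, 92, 148, 354)
Output shape: (27, 92, 73, 176)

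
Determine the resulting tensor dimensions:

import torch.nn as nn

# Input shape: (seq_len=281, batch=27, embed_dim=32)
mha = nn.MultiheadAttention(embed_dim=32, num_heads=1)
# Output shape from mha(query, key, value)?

Input shape: (281, 27, 32)
Output shape: (281, 27, 32)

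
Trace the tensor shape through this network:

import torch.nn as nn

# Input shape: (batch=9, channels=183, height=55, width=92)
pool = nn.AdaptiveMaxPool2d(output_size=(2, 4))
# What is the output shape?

Input shape: (9, 183, 55, 92)
Output shape: (9, 183, 2, 4)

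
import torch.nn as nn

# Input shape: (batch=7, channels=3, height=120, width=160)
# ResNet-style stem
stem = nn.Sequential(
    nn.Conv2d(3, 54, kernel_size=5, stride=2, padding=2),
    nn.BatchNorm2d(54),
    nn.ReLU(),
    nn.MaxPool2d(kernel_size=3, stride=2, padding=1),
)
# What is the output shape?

Input shape: (7, 3, 120, 160)
  -> after Conv2d 5x5 stride=2: (7, 54, 60, 80)
Output shape: (7, 54, 30, 40)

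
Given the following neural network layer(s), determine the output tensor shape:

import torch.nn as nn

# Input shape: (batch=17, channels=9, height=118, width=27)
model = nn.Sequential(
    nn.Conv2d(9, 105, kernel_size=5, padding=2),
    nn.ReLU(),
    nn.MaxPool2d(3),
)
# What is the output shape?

Input shape: (17, 9, 118, 27)
  -> after Conv2d: (17, 105, 118, 27)
  -> after ReLU: (17, 105, 118, 27)
Output shape: (17, 105, 39, 9)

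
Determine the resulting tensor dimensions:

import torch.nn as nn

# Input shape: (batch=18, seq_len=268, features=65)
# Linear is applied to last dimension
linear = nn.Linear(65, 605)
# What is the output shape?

Input shape: (18, 268, 65)
Output shape: (18, 268, 605)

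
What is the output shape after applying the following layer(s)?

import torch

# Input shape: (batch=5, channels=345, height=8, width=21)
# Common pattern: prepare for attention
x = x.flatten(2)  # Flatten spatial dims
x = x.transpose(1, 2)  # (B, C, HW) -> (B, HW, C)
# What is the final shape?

Input shape: (5, 345, 8, 21)
  -> after flatten(2): (5, 345, 168)
Output shape: (5, 168, 345)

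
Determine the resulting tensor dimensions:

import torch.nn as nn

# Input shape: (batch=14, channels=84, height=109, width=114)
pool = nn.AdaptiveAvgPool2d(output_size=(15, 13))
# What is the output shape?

Input shape: (14, 84, 109, 114)
Output shape: (14, 84, 15, 13)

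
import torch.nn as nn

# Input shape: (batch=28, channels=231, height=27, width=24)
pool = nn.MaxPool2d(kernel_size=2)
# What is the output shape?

Input shape: (28, 231, 27, 24)
Output shape: (28, 231, 13, 12)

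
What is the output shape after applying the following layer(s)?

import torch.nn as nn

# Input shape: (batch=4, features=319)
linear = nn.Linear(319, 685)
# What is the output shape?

Input shape: (4, 319)
Output shape: (4, 685)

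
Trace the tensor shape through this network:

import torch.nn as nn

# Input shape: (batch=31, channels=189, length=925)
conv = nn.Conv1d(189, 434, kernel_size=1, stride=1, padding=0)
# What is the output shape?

Input shape: (31, 189, 925)
Output shape: (31, 434, 925)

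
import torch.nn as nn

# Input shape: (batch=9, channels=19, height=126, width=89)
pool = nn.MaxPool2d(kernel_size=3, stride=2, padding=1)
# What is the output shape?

Input shape: (9, 19, 126, 89)
Output shape: (9, 19, 63, 45)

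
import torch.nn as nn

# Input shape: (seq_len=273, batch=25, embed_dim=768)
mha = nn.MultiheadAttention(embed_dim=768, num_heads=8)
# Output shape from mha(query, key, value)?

Input shape: (273, 25, 768)
Output shape: (273, 25, 768)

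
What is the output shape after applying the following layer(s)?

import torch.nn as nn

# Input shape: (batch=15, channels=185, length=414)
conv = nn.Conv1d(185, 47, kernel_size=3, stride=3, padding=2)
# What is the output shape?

Input shape: (15, 185, 414)
Output shape: (15, 47, 139)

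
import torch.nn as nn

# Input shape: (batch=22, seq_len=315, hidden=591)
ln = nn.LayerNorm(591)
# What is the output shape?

Input shape: (22, 315, 591)
Output shape: (22, 315, 591)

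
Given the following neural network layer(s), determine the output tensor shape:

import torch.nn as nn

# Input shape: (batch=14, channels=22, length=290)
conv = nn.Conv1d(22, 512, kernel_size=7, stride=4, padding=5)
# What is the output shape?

Input shape: (14, 22, 290)
Output shape: (14, 512, 74)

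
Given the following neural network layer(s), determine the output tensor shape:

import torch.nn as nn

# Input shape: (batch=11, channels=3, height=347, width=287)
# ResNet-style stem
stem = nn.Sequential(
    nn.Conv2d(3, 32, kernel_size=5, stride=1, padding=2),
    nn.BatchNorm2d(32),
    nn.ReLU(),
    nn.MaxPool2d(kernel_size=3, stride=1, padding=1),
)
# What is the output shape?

Input shape: (11, 3, 347, 287)
  -> after Conv2d 5x5 stride=1: (11, 32, 347, 287)
Output shape: (11, 32, 347, 287)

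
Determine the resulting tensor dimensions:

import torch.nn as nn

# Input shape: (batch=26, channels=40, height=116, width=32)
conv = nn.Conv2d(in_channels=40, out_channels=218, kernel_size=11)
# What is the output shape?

Input shape: (26, 40, 116, 32)
Output shape: (26, 218, 106, 22)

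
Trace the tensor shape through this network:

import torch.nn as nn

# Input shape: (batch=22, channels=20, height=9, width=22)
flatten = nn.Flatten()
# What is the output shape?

Input shape: (22, 20, 9, 22)
Output shape: (22, 3960)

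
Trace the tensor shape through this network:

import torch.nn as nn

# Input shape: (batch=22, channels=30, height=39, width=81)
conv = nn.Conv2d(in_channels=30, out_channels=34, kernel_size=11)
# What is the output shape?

Input shape: (22, 30, 39, 81)
Output shape: (22, 34, 29, 71)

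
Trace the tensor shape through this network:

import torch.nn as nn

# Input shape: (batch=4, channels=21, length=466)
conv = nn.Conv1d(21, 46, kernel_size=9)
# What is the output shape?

Input shape: (4, 21, 466)
Output shape: (4, 46, 458)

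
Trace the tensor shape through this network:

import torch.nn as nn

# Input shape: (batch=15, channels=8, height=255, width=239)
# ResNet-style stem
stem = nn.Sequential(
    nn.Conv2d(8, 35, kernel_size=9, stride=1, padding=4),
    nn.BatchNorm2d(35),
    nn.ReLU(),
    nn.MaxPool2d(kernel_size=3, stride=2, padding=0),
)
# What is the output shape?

Input shape: (15, 8, 255, 239)
  -> after Conv2d 9x9 stride=1: (15, 35, 255, 239)
Output shape: (15, 35, 127, 119)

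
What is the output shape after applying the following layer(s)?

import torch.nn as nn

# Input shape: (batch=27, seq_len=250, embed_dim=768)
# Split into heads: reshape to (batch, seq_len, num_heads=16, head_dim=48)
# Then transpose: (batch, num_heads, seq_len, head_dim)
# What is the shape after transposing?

Input shape: (27, 250, 768)
  -> after reshape: (27, 250, 16, 48)
Output shape: (27, 16, 250, 48)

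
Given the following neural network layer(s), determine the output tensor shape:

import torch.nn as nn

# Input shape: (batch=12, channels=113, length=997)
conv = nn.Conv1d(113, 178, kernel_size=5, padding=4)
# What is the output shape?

Input shape: (12, 113, 997)
Output shape: (12, 178, 1001)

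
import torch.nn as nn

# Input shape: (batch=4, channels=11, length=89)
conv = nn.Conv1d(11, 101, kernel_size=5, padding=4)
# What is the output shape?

Input shape: (4, 11, 89)
Output shape: (4, 101, 93)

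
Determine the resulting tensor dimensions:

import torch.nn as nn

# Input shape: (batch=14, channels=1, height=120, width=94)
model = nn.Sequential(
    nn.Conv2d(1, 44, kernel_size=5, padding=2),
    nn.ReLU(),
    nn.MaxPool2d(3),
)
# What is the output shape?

Input shape: (14, 1, 120, 94)
  -> after Conv2d: (14, 44, 120, 94)
  -> after ReLU: (14, 44, 120, 94)
Output shape: (14, 44, 40, 31)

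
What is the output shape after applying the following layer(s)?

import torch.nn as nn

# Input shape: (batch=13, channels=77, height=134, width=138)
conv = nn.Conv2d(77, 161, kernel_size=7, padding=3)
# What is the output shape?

Input shape: (13, 77, 134, 138)
Output shape: (13, 161, 134, 138)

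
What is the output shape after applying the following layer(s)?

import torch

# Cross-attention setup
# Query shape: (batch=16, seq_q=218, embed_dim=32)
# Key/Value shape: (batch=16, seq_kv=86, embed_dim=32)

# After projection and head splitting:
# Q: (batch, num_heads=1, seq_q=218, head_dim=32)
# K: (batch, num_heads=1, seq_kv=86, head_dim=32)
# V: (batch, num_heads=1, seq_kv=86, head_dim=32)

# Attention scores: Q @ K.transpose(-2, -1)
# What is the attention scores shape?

Input shape: (16, 218, 32)
Output shape: (16, 1, 218, 86)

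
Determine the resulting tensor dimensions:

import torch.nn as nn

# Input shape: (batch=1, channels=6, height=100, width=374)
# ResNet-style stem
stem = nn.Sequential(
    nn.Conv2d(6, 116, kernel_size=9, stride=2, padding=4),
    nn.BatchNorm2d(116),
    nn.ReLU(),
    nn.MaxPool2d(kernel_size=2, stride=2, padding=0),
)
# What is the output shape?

Input shape: (1, 6, 100, 374)
  -> after Conv2d 9x9 stride=2: (1, 116, 50, 187)
Output shape: (1, 116, 25, 93)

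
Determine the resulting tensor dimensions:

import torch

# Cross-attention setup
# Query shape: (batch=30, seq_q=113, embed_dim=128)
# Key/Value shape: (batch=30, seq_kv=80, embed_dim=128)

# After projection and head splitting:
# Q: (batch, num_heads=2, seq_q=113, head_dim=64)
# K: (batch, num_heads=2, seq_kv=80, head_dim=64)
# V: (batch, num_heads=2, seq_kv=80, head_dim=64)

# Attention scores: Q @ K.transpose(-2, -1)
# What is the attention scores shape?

Input shape: (30, 113, 128)
Output shape: (30, 2, 113, 80)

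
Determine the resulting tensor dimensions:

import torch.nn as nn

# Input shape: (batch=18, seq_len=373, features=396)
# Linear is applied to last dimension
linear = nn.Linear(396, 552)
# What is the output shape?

Input shape: (18, 373, 396)
Output shape: (18, 373, 552)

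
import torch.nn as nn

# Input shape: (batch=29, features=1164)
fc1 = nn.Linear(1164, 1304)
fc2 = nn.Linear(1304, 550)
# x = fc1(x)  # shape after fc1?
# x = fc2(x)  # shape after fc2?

Input shape: (29, 1164)
  -> after fc1: (29, 1304)
Output shape: (29, 550)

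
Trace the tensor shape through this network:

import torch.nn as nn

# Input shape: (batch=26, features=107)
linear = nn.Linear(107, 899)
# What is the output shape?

Input shape: (26, 107)
Output shape: (26, 899)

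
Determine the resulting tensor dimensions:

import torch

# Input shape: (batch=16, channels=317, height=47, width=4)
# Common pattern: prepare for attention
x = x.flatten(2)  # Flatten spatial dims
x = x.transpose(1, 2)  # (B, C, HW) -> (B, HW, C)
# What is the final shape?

Input shape: (16, 317, 47, 4)
  -> after flatten(2): (16, 317, 188)
Output shape: (16, 188, 317)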